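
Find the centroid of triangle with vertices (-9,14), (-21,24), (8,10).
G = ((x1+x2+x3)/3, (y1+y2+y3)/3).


Gx = (-9- 21+8)/3 = -22/3 = -7.3333
Gy = (14+24+10)/3 = 48/3 = 16.0000

G = (-7.3333, 16.0000)


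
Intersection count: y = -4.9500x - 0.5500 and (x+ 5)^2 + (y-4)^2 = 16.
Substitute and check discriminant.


Substitute y = -4.9500x - 0.5500: (x+ 5)^2 + (-4.9500x- 0.5500-4)^2 = 16
Expand to Ax^2 + Bx + C = 0, where b-k = -4.55
A = 1+m^2 = 25.5025
B = 2(m(b-k) - h) = 2(-4.9500*(-4.55) + 5) = 55.045
C = h^2 + (b-k)^2 - r^2 = 25 + 20.7025 - 16 = 29.7025
disc = B^2-4AC = 3029.9520 - 3029.9520 = 0
disc = 0

1 intersection point (tangent)


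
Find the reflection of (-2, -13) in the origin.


Reflection rule for origin: (-x, -y)
(-2, -13) -> (2, 13)

(2, 13)


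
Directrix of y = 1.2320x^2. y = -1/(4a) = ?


a = 1.2320
1/(4a) = 0.2029
directrix: y = -0.2029 = -0.2029

y = -0.2029


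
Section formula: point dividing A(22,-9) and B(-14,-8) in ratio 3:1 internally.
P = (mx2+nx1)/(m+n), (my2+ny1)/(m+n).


Px = (3*(-14) + 1*22)/4 = -20/4 = -5.0000
Py = (3*(-8) + 1*(-9))/4 = -33/4 = -8.2500

P = (-5.0000, -8.2500)


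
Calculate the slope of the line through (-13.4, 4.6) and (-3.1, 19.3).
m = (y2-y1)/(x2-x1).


dy = 19.3 - 4.6 = 14.7
dx = -3.1 + 13.4 = 10.3
m = 14.7/10.3 = 1.4272

m = 1.4272


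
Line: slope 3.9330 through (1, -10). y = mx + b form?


y + 10 = 3.9330(x - 1)
y = 3.9330x - 10 - 3.9330*1
y = 3.9330x - 13.9330

y = 3.9330x - 13.9330


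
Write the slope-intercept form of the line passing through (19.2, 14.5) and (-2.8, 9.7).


m = (-4.8)/(-22.0) = 0.2182
b = y1 - m*x1 = 14.5 - (-4.8*19.2)/(-22.0) = 14.5 - 4.1891 = 10.3109

y = 0.2182x + 10.3109


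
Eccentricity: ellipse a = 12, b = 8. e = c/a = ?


c = sqrt(144-64) = sqrt(80) = 8.9443
e = c/a = sqrt(80)/12 = 0.7454

e = 0.7454


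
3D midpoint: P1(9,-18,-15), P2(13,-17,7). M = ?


Mx = (9+13)/2 = 11.0000
My = (-18- 17)/2 = -17.5000
Mz = (-15+7)/2 = -4.0000

M = (11.0000, -17.5000, -4.0000)


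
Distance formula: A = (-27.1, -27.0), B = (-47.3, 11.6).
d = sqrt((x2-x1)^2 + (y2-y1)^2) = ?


dx = -47.3 + 27.1 = -20.2
dy = 11.6 + 27.0 = 38.6
d = sqrt(408.04 + 1489.96) = sqrt(1898.0) = 43.5660

43.5660


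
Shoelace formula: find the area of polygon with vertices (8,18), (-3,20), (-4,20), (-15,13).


sum(xi*y_{i+1}) = 8*20 - 3*20 - 4*13 - 15*18 = -222
sum(yi*x_{i+1}) = 18*(-3) + 20*(-4) + 20*(-15) + 13*8 = -330
Area = |-222 + 330|/2 = 108/2 = 54.0000

54.0000 sq units


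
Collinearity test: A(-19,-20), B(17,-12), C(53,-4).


-19*(-12+ 4) + 17*(-4+ 20) + 53*(-20+ 12)
= 152 + 272 - 424 = 0

Yes, collinear (determinant = 0)


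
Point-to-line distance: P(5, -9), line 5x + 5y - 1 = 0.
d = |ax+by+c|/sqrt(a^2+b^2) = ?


|5*5 + 5*(-9) - 1| = |-21| = 21
sqrt(25 + 25) = sqrt(50) = 7.0711
d = 21/sqrt(50) = 2.9698

2.9698


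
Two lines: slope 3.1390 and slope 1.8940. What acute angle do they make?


m1-m2 = 1.245
1+m1*m2 = 6.945266
tan(theta) = |1.245/6.945266| = 0.179259
theta = arctan(|1.245/6.945266|) = 10.1628 degrees (acute angle)

10.1628 degrees


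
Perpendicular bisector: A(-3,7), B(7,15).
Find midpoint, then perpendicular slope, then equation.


Midpoint = (2, 11)
Slope of AB = dy/dx = 8/10 = 0.8000
Perp slope = -dx/dy = -10/8 = -1.2500
b = My - (perp slope)*Mx = 11 + (10*2)/8 = 11 + 2.5000 = 13.5000

y = -1.2500x + 13.5000


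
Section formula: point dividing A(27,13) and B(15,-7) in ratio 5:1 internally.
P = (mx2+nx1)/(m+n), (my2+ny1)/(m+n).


Px = (5*15 + 1*27)/6 = 102/6 = 17.0000
Py = (5*(-7) + 1*13)/6 = -22/6 = -3.6667

P = (17.0000, -3.6667)


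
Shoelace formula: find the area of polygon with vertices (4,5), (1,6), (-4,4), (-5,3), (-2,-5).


sum(xi*y_{i+1}) = 4*6 + 1*4 - 4*3 - 5*(-5) - 2*5 = 31
sum(yi*x_{i+1}) = 5*1 + 6*(-4) + 4*(-5) + 3*(-2) - 5*4 = -65
Area = |31 + 65|/2 = 96/2 = 48.0000

48.0000 sq units


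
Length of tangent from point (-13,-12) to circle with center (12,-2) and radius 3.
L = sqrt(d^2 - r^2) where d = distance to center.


d = sqrt((-13-12)^2 + (-12+ 2)^2) = sqrt(625+100) = 26.9258
L = sqrt(725.0000 - 9) = sqrt(716.0000) = 26.7582

26.7582


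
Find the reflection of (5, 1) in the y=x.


Reflection rule for y=x: (y, x)
(5, 1) -> (1, 5)

(1, 5)


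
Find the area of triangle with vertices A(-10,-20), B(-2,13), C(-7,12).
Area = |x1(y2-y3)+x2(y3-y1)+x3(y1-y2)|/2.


-10*(13-12) = -10
-2*(12+ 20) = -64
-7*(-20-13) = 231
sum = 157
Area = |157|/2 = 78.5000

78.5000 sq units


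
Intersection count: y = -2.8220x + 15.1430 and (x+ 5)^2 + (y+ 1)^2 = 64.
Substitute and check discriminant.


Substitute y = -2.8220x + 15.1430: (x+ 5)^2 + (-2.8220x+15.1430+ 1)^2 = 64
Expand to Ax^2 + Bx + C = 0, where b-k = 16.143
A = 1+m^2 = 8.963684
B = 2(m(b-k) - h) = 2(-2.8220*16.143 + 5) = -81.111092
C = h^2 + (b-k)^2 - r^2 = 25 + 260.596449 - 64 = 221.596449
disc = B^2-4AC = 6579.0092 - 7945.2822 = -1366.2730
disc < 0

0 intersection points


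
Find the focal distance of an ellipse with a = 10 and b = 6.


c^2 = 10^2 - 6^2 = 100 - 36 = 64
c = sqrt(64) = 8.0000

c = 8.0000


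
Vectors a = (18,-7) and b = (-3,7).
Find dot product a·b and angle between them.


a·b = 18*(-3) - 7*7 = -54 - 49 = -103
|a| = sqrt(324+49) = 19.3132
|b| = sqrt(9+49) = 7.6158
cos(theta) = -103/(sqrt(373)*sqrt(58)) = -103/sqrt(21634) = -0.700275
theta = arccos(-103/sqrt(21634)) = 134.4491 degrees

a·b = -103, theta = 134.4491 deg


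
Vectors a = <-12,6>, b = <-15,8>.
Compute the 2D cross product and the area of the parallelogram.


cross = -12*8 - 6*(-15) = -96 + 90 = -6
Parallelogram area = |-6| = 6

cross = -6, parallelogram area = 6


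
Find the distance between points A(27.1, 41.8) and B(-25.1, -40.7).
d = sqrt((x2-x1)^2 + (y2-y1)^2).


dx = -25.1 - 27.1 = -52.2
dy = -40.7 - 41.8 = -82.5
d = sqrt(2724.84 + 6806.25) = sqrt(9531.09) = 97.6273

97.6273


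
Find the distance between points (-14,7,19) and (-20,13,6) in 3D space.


dx=-6, dy=6, dz=-13
d = sqrt(36+36+169) = sqrt(241) = 15.5242

15.5242


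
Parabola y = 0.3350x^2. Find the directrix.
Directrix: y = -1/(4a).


a = 0.3350
1/(4a) = 0.7463
directrix: y = -0.7463 = -0.7463

y = -0.7463


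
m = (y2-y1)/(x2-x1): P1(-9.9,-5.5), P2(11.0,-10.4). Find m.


dy = -10.4 + 5.5 = -4.9
dx = 11.0 + 9.9 = 20.9
m = -4.9/20.9 = -0.2344

m = -0.2344


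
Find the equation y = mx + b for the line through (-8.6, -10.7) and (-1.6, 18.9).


m = (29.6)/(7.0) = 4.2286
b = y1 - m*x1 = -10.7 - (29.6*(-8.6))/(7.0) = -10.7 + 36.3657 = 25.6657

y = 4.2286x + 25.6657


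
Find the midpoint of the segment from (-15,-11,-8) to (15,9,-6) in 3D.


Mx = (-15+15)/2 = 0
My = (-11+9)/2 = -1.0000
Mz = (-8- 6)/2 = -7.0000

M = (0, -1.0000, -7.0000)


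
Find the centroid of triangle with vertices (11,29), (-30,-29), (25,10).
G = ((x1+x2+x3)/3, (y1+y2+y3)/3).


Gx = (11- 30+25)/3 = 6/3 = 2.0000
Gy = (29- 29+10)/3 = 10/3 = 3.3333

G = (2.0000, 3.3333)


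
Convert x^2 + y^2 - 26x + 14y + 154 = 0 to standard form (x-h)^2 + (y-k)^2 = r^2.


h = -D/2 = 26/2 = 13
k = -E/2 = -14/2 = -7
r^2 = h^2 + k^2 - F = 169 + 49 - 154 = 64
r = 8

Center (13, -7), radius = 8


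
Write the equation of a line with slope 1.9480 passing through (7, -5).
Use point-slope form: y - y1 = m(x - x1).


y + 5 = 1.9480(x - 7)
y = 1.9480x - 5 - 1.9480*7
y = 1.9480x - 18.6360

y = 1.9480x - 18.6360


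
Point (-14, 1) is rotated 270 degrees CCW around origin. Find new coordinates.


cos(270) = 0, sin(270) = -1
x' = -14*0 - 1*(-1) = 1
y' = -14*(-1) + 1*0 = 14

(1, 14)


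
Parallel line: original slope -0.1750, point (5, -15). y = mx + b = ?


Parallel lines have equal slopes.
m2 = -0.1750
b2 = -15 + 0.1750*5 = -14.1250

y = -0.1750x - 14.1250


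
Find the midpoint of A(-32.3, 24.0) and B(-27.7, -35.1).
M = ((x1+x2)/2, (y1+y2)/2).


Mx = (-32.3 - 27.7)/2 = -60.0/2 = -30.0000
My = (24.0 - 35.1)/2 = -11.1/2 = -5.5500

(-30.0000, -5.5500)


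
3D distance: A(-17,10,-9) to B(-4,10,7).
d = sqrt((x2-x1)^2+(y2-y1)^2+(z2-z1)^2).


dx=13, dy=0, dz=16
d = sqrt(169+0+256) = sqrt(425) = 20.6155

20.6155


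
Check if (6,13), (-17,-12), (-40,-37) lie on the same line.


6*(-12+ 37) - 17*(-37-13) - 40*(13+ 12)
= 150 + 850 - 1000 = 0

Yes, collinear (determinant = 0)


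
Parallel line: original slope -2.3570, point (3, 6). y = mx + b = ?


Parallel lines have equal slopes.
m2 = -2.3570
b2 = 6 + 2.3570*3 = 13.0710

y = -2.3570x + 13.0710


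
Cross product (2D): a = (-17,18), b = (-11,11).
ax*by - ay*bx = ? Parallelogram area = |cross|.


cross = -17*11 - 18*(-11) = -187 + 198 = 11
Parallelogram area = |11| = 11

cross = 11, parallelogram area = 11


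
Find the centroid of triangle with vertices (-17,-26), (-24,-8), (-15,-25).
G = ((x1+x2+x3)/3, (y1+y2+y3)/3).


Gx = (-17- 24- 15)/3 = -56/3 = -18.6667
Gy = (-26- 8- 25)/3 = -59/3 = -19.6667

G = (-18.6667, -19.6667)


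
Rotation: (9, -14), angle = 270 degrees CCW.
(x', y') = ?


cos(270) = 0, sin(270) = -1
x' = 9*0 + 14*(-1) = -14
y' = 9*(-1) - 14*0 = -9

(-14, -9)


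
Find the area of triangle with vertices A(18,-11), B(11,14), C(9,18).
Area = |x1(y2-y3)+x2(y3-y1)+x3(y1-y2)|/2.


18*(14-18) = -72
11*(18+ 11) = 319
9*(-11-14) = -225
sum = 22
Area = |22|/2 = 11.0000

11.0000 sq units


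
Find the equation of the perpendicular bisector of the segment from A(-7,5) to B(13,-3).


Midpoint = (3, 1)
Slope of AB = dy/dx = -8/20 = -0.4000
Perp slope = -dx/dy = 20/8 = 2.5000
b = My - (perp slope)*Mx = 1 + (20*3)/(-8) = 1 - 7.5000 = -6.5000

y = 2.5000x - 6.5000


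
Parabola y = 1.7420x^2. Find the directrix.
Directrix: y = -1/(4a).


a = 1.7420
1/(4a) = 0.1435
directrix: y = -0.1435 = -0.1435

y = -0.1435


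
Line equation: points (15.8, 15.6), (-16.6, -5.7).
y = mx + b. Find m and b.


m = (-21.3)/(-32.4) = 0.6574
b = y1 - m*x1 = 15.6 - (-21.3*15.8)/(-32.4) = 15.6 - 10.3870 = 5.2130

y = 0.6574x + 5.2130


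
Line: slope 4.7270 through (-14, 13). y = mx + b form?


y - 13 = 4.7270(x + 14)
y = 4.7270x + 13 - 4.7270*(-14)
y = 4.7270x + 79.1780

y = 4.7270x + 79.1780


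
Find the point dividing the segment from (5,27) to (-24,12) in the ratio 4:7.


Px = (4*(-24) + 7*5)/11 = -61/11 = -5.5455
Py = (4*12 + 7*27)/11 = 237/11 = 21.5455

P = (-5.5455, 21.5455)


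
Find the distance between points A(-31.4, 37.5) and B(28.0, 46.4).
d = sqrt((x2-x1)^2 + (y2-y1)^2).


dx = 28.0 + 31.4 = 59.4
dy = 46.4 - 37.5 = 8.9
d = sqrt(3528.36 + 79.21) = sqrt(3607.57) = 60.0631

60.0631


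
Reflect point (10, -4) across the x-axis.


Reflection rule for x-axis: (x, -y)
(10, -4) -> (10, 4)

(10, 4)


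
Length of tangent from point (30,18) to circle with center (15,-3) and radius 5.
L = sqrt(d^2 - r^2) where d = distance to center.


d = sqrt((30-15)^2 + (18+ 3)^2) = sqrt(225+441) = 25.8070
L = sqrt(666.0000 - 25) = sqrt(641.0000) = 25.3180

25.3180


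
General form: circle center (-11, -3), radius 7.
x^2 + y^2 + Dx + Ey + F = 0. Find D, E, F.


(x+ 11)^2 + (y+ 3)^2 = 7^2
D = -2h = 22, E = -2k = 6
F = h^2+k^2-r^2 = 121+9-49 = 81

D = 22, E = 6, F = 81


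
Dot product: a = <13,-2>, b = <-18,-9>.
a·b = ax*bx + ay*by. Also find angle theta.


a·b = 13*(-18) - 2*(-9) = -234 + 18 = -216
|a| = sqrt(169+4) = 13.1529
|b| = sqrt(324+81) = 20.1246
cos(theta) = -216/(sqrt(173)*sqrt(405)) = -216/sqrt(70065) = -0.816024
theta = arccos(-216/sqrt(70065)) = 144.6888 degrees

a·b = -216, theta = 144.6888 deg


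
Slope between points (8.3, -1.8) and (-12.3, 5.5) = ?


dy = 5.5 + 1.8 = 7.3
dx = -12.3 - 8.3 = -20.6
m = 7.3/(-20.6) = -0.3544

m = -0.3544


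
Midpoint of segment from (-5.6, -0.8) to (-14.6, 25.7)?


Mx = (-5.6 - 14.6)/2 = -20.2/2 = -10.1000
My = (-0.8 + 25.7)/2 = 24.9/2 = 12.4500

(-10.1000, 12.4500)


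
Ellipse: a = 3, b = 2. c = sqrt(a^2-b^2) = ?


c^2 = 3^2 - 2^2 = 9 - 4 = 5
c = sqrt(5) = 2.2361

c = 2.2361


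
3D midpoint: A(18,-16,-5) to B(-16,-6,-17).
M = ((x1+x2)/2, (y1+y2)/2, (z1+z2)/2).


Mx = (18- 16)/2 = 1.0000
My = (-16- 6)/2 = -11.0000
Mz = (-5- 17)/2 = -11.0000

M = (1.0000, -11.0000, -11.0000)


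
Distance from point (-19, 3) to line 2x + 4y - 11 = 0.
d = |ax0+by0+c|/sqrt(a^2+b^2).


|2*(-19) + 4*3 - 11| = |-37| = 37
sqrt(4 + 16) = sqrt(20) = 4.4721
d = 37/sqrt(20) = 8.2735

8.2735


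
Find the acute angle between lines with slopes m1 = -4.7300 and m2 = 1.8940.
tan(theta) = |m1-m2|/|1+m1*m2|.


m1-m2 = -6.624
1+m1*m2 = -7.95862
tan(theta) = |-6.624/(-7.95862)| = 0.832305
theta = arctan(|-6.624/(-7.95862)|) = 39.7708 degrees (acute angle)

39.7708 degrees


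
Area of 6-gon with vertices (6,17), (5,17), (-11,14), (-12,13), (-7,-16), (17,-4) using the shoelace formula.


sum(xi*y_{i+1}) = 6*17 + 5*14 - 11*13 - 12*(-16) - 7*(-4) + 17*17 = 538
sum(yi*x_{i+1}) = 17*5 + 17*(-11) + 14*(-12) + 13*(-7) - 16*17 - 4*6 = -657
Area = |538 + 657|/2 = 1195/2 = 597.5000

597.5000 sq units


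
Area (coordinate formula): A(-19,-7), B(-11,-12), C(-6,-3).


-19*(-12+ 3) = 171
-11*(-3+ 7) = -44
-6*(-7+ 12) = -30
sum = 97
Area = |97|/2 = 48.5000

48.5000 sq units


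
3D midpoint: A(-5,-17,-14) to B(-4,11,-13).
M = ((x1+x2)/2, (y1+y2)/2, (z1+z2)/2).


Mx = (-5- 4)/2 = -4.5000
My = (-17+11)/2 = -3.0000
Mz = (-14- 13)/2 = -13.5000

M = (-4.5000, -3.0000, -13.5000)


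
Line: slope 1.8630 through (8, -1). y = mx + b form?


y + 1 = 1.8630(x - 8)
y = 1.8630x - 1 - 1.8630*8
y = 1.8630x - 15.9040

y = 1.8630x - 15.9040


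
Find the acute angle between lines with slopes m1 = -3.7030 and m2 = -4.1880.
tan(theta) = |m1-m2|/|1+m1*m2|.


m1-m2 = 0.485
1+m1*m2 = 16.508164
tan(theta) = |0.485/16.508164| = 0.029379
theta = arctan(|0.485/16.508164|) = 1.6828 degrees (acute angle)

1.6828 degrees


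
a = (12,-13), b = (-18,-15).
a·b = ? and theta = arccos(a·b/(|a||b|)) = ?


a·b = 12*(-18) - 13*(-15) = -216 + 195 = -21
|a| = sqrt(144+169) = 17.6918
|b| = sqrt(324+225) = 23.4307
cos(theta) = -21/(sqrt(313)*sqrt(549)) = -21/sqrt(171837) = -0.050660
theta = arccos(-21/sqrt(171837)) = 92.9038 degrees

a·b = -21, theta = 92.9038 deg


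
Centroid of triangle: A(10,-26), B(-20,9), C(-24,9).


Gx = (10- 20- 24)/3 = -34/3 = -11.3333
Gy = (-26+9+9)/3 = -8/3 = -2.6667

G = (-11.3333, -2.6667)


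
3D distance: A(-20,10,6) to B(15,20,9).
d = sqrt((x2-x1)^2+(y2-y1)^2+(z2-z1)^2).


dx=35, dy=10, dz=3
d = sqrt(1225+100+9) = sqrt(1334) = 36.5240

36.5240


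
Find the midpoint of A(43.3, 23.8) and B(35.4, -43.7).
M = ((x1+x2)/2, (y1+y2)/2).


Mx = (43.3 + 35.4)/2 = 78.7/2 = 39.3500
My = (23.8 - 43.7)/2 = -19.9/2 = -9.9500

(39.3500, -9.9500)


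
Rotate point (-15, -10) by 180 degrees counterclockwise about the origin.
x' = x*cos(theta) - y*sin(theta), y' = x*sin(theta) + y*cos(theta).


cos(180) = -1, sin(180) = 0
x' = -15*(-1) + 10*0 = 15
y' = -15*0 - 10*(-1) = 10

(15, 10)


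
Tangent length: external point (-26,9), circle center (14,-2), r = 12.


d = sqrt((-26-14)^2 + (9+ 2)^2) = sqrt(1600+121) = 41.4849
L = sqrt(1721.0000 - 144) = sqrt(1577.0000) = 39.7115

39.7115


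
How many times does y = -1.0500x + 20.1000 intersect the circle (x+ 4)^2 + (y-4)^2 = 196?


Substitute y = -1.0500x + 20.1000: (x+ 4)^2 + (-1.0500x+20.1000-4)^2 = 196
Expand to Ax^2 + Bx + C = 0, where b-k = 16.1
A = 1+m^2 = 2.1025
B = 2(m(b-k) - h) = 2(-1.0500*16.1 + 4) = -25.81
C = h^2 + (b-k)^2 - r^2 = 16 + 259.21 - 196 = 79.21
disc = B^2-4AC = 666.1561 - 666.1561 = 0
disc = 0

1 intersection point (tangent)


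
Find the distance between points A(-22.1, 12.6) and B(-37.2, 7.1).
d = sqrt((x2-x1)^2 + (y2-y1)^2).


dx = -37.2 + 22.1 = -15.1
dy = 7.1 - 12.6 = -5.5
d = sqrt(228.01 + 30.25) = sqrt(258.26) = 16.0705

16.0705


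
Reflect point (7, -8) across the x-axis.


Reflection rule for x-axis: (x, -y)
(7, -8) -> (7, 8)

(7, 8)


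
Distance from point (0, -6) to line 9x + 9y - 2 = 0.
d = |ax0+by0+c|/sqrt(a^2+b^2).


|9*0 + 9*(-6) - 2| = |-56| = 56
sqrt(81 + 81) = sqrt(162) = 12.7279
d = 56/sqrt(162) = 4.3998

4.3998


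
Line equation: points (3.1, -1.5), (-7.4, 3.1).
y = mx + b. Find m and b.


m = (4.6)/(-10.5) = -0.4381
b = y1 - m*x1 = -1.5 - (4.6*3.1)/(-10.5) = -1.5 + 1.3581 = -0.1419

y = -0.4381x - 0.1419


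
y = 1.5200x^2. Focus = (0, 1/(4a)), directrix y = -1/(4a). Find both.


a = 1.5200
1/(4a) = 0.1645
Focus = (0, 0.1645)
Directrix: y = -0.1645

Focus = (0, 0.1645), Directrix: y = -0.1645


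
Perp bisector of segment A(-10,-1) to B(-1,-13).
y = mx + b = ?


Midpoint = (-5.5, -7)
Slope of AB = dy/dx = -12/9 = -1.3333
Perp slope = -dx/dy = 9/12 = 0.7500
b = My - (perp slope)*Mx = -7 + (9*(-5.5))/(-12) = -7 + 4.1250 = -2.8750

y = 0.7500x - 2.8750


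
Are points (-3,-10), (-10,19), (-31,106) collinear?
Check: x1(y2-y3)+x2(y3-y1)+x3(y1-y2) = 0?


-3*(19-106) - 10*(106+ 10) - 31*(-10-19)
= 261 - 1160 + 899 = 0

Yes, collinear (determinant = 0)


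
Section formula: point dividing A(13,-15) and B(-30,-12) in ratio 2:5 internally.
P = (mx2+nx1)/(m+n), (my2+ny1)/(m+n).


Px = (2*(-30) + 5*13)/7 = 5/7 = 0.7143
Py = (2*(-12) + 5*(-15))/7 = -99/7 = -14.1429

P = (0.7143, -14.1429)


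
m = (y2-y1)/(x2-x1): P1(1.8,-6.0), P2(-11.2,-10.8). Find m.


dy = -10.8 + 6.0 = -4.8
dx = -11.2 - 1.8 = -13.0
m = -4.8/(-13.0) = 0.3692

m = 0.3692


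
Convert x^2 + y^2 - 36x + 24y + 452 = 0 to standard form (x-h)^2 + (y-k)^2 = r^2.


h = -D/2 = 36/2 = 18
k = -E/2 = -24/2 = -12
r^2 = h^2 + k^2 - F = 324 + 144 - 452 = 16
r = 4

Center (18, -12), radius = 4


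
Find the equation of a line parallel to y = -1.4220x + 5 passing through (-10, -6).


Parallel lines have equal slopes.
m2 = -1.4220
b2 = -6 + 1.4220*(-10) = -20.2200

y = -1.4220x - 20.2200


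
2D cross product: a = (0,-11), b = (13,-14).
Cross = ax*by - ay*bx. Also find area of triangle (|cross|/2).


cross = 0*(-14) + 11*13 = 0 + 143 = 143
Triangle area = |143|/2 = 143/2 = 71.5000

cross = 143, triangle area = 71.5000


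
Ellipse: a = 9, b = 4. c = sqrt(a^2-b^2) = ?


c^2 = 9^2 - 4^2 = 81 - 16 = 65
c = sqrt(65) = 8.0623

c = 8.0623


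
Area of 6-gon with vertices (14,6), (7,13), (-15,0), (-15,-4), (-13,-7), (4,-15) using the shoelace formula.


sum(xi*y_{i+1}) = 14*13 + 7*0 - 15*(-4) - 15*(-7) - 13*(-15) + 4*6 = 566
sum(yi*x_{i+1}) = 6*7 + 13*(-15) + 0*(-15) - 4*(-13) - 7*4 - 15*14 = -339
Area = |566 + 339|/2 = 905/2 = 452.5000

452.5000 sq units


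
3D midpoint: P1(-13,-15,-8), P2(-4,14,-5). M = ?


Mx = (-13- 4)/2 = -8.5000
My = (-15+14)/2 = -0.5000
Mz = (-8- 5)/2 = -6.5000

M = (-8.5000, -0.5000, -6.5000)


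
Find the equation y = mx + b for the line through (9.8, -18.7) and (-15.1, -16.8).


m = (1.9)/(-24.9) = -0.0763
b = y1 - m*x1 = -18.7 - (1.9*9.8)/(-24.9) = -18.7 + 0.7478 = -17.9522

y = -0.0763x - 17.9522


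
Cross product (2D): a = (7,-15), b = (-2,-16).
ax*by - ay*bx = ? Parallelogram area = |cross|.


cross = 7*(-16) + 15*(-2) = -112 - 30 = -142
Parallelogram area = |-142| = 142

cross = -142, parallelogram area = 142


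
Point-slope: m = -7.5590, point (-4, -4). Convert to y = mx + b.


y + 4 = -7.5590(x + 4)
y = -7.5590x - 4 + 7.5590*(-4)
y = -7.5590x - 34.2360

y = -7.5590x - 34.2360


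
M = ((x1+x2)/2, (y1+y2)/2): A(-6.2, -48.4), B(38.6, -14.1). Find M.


Mx = (-6.2 + 38.6)/2 = 32.4/2 = 16.2000
My = (-48.4 - 14.1)/2 = -62.5/2 = -31.2500

(16.2000, -31.2500)


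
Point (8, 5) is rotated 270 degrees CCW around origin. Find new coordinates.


cos(270) = 0, sin(270) = -1
x' = 8*0 - 5*(-1) = 5
y' = 8*(-1) + 5*0 = -8

(5, -8)


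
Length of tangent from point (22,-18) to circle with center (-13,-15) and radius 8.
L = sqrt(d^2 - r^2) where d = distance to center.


d = sqrt((22+ 13)^2 + (-18+ 15)^2) = sqrt(1225+9) = 35.1283
L = sqrt(1234.0000 - 64) = sqrt(1170.0000) = 34.2053

34.2053


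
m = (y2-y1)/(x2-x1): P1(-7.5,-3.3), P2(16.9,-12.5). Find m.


dy = -12.5 + 3.3 = -9.2
dx = 16.9 + 7.5 = 24.4
m = -9.2/24.4 = -0.3770

m = -0.3770


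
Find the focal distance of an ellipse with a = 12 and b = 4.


c^2 = 12^2 - 4^2 = 144 - 16 = 128
c = sqrt(128) = 11.3137

c = 11.3137


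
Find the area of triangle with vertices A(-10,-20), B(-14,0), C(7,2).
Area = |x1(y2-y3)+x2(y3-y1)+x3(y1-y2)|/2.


-10*(0-2) = 20
-14*(2+ 20) = -308
7*(-20-0) = -140
sum = -428
Area = |-428|/2 = 214.0000

214.0000 sq units


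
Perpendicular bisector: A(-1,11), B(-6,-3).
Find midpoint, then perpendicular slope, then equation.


Midpoint = (-3.5, 4)
Slope of AB = dy/dx = -14/(-5) = 2.8000
Perp slope = -dx/dy = -5/14 = -0.3571
b = My - (perp slope)*Mx = 4 + (-5*(-3.5))/(-14) = 4 - 1.2500 = 2.7500

y = -0.3571x + 2.7500


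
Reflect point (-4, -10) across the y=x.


Reflection rule for y=x: (y, x)
(-4, -10) -> (-10, -4)

(-10, -4)


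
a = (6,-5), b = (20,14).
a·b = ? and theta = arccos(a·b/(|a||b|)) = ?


a·b = 6*20 - 5*14 = 120 - 70 = 50
|a| = sqrt(36+25) = 7.8102
|b| = sqrt(400+196) = 24.4131
cos(theta) = 50/(sqrt(61)*sqrt(596)) = 50/sqrt(36356) = 0.262230
theta = arccos(50/sqrt(36356)) = 74.7976 degrees

a·b = 50, theta = 74.7976 deg


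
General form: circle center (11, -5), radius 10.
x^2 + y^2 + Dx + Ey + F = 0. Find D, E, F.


(x-11)^2 + (y+ 5)^2 = 10^2
D = -2h = -22, E = -2k = 10
F = h^2+k^2-r^2 = 121+25-100 = 46

D = -22, E = 10, F = 46


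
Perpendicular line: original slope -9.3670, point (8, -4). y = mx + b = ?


Perpendicular slope = -1/m1 = -1/(-9.3670) = 0.1068
b2 = y0 - m2*x0 = -4 + 8/(-9.3670) = -4 - 0.8541 = -4.8541

y = 0.1068x - 4.8541


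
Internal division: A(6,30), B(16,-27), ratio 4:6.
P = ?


Px = (4*16 + 6*6)/10 = 100/10 = 10.0000
Py = (4*(-27) + 6*30)/10 = 72/10 = 7.2000

P = (10.0000, 7.2000)


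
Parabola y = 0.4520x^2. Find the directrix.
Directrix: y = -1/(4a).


a = 0.4520
1/(4a) = 0.5531
directrix: y = -0.5531 = -0.5531

y = -0.5531


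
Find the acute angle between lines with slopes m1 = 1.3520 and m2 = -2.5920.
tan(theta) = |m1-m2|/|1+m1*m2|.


m1-m2 = 3.944
1+m1*m2 = -2.504384
tan(theta) = |3.944/(-2.504384)| = 1.574838
theta = arctan(|3.944/(-2.504384)|) = 57.5850 degrees (acute angle)

57.5850 degrees


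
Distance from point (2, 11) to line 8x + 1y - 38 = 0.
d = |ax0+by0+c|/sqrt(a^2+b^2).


|8*2 + 1*11 - 38| = |-11| = 11
sqrt(64 + 1) = sqrt(65) = 8.0623
d = 11/sqrt(65) = 1.3644

1.3644


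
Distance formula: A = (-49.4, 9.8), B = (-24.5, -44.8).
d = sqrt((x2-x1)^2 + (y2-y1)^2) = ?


dx = -24.5 + 49.4 = 24.9
dy = -44.8 - 9.8 = -54.6
d = sqrt(620.01 + 2981.16) = sqrt(3601.17) = 60.0097

60.0097


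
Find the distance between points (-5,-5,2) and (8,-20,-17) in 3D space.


dx=13, dy=-15, dz=-19
d = sqrt(169+225+361) = sqrt(755) = 27.4773

27.4773


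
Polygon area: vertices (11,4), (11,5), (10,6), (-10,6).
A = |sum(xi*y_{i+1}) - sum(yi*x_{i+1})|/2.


sum(xi*y_{i+1}) = 11*5 + 11*6 + 10*6 - 10*4 = 141
sum(yi*x_{i+1}) = 4*11 + 5*10 + 6*(-10) + 6*11 = 100
Area = |141 - 100|/2 = 41/2 = 20.5000

20.5000 sq units


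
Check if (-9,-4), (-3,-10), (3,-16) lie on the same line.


-9*(-10+ 16) - 3*(-16+ 4) + 3*(-4+ 10)
= -54 + 36 + 18 = 0

Yes, collinear (determinant = 0)


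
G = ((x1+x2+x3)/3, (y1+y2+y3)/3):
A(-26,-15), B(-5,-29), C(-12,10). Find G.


Gx = (-26- 5- 12)/3 = -43/3 = -14.3333
Gy = (-15- 29+10)/3 = -34/3 = -11.3333

G = (-14.3333, -11.3333)


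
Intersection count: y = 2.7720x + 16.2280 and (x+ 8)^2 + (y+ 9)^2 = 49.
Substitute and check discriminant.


Substitute y = 2.7720x + 16.2280: (x+ 8)^2 + (2.7720x+16.2280+ 9)^2 = 49
Expand to Ax^2 + Bx + C = 0, where b-k = 25.228
A = 1+m^2 = 8.683984
B = 2(m(b-k) - h) = 2(2.7720*25.228 + 8) = 155.864032
C = h^2 + (b-k)^2 - r^2 = 64 + 636.451984 - 49 = 651.451984
disc = B^2-4AC = 24293.5965 - 22628.7944 = 1664.8021
disc > 0

2 intersection points


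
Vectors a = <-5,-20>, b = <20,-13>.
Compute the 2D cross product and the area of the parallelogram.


cross = -5*(-13) + 20*20 = 65 + 400 = 465
Parallelogram area = |465| = 465

cross = 465, parallelogram area = 465


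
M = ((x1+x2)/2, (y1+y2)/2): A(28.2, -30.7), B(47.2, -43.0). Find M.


Mx = (28.2 + 47.2)/2 = 75.4/2 = 37.7000
My = (-30.7 - 43.0)/2 = -73.7/2 = -36.8500

(37.7000, -36.8500)


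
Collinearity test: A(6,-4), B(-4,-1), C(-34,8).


6*(-1-8) - 4*(8+ 4) - 34*(-4+ 1)
= -54 - 48 + 102 = 0

Yes, collinear (determinant = 0)


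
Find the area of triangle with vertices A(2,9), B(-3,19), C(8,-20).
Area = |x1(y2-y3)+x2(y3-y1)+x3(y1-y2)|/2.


2*(19+ 20) = 78
-3*(-20-9) = 87
8*(9-19) = -80
sum = 85
Area = |85|/2 = 42.5000

42.5000 sq units


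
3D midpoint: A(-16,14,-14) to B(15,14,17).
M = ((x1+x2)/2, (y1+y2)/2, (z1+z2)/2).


Mx = (-16+15)/2 = -0.5000
My = (14+14)/2 = 14.0000
Mz = (-14+17)/2 = 1.5000

M = (-0.5000, 14.0000, 1.5000)


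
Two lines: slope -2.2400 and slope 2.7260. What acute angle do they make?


m1-m2 = -4.966
1+m1*m2 = -5.10624
tan(theta) = |-4.966/(-5.10624)| = 0.972536
theta = arctan(|-4.966/(-5.10624)|) = 44.2023 degrees (acute angle)

44.2023 degrees


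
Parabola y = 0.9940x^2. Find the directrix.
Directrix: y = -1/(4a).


a = 0.9940
1/(4a) = 0.2515
directrix: y = -0.2515 = -0.2515

y = -0.2515


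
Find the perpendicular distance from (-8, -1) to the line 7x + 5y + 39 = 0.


|7*(-8) + 5*(-1) + 39| = |-22| = 22
sqrt(49 + 25) = sqrt(74) = 8.6023
d = 22/sqrt(74) = 2.5574

2.5574


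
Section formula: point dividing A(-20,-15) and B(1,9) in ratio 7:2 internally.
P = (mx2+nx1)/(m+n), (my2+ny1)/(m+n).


Px = (7*1 + 2*(-20))/9 = -33/9 = -3.6667
Py = (7*9 + 2*(-15))/9 = 33/9 = 3.6667

P = (-3.6667, 3.6667)


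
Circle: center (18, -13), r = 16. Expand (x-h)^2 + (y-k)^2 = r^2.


(x-18)^2 + (y+ 13)^2 = 16^2
D = -2h = -36, E = -2k = 26
F = h^2+k^2-r^2 = 324+169-256 = 237

x^2 + y^2 - 36x + 26y + 237 = 0


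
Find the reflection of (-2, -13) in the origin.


Reflection rule for origin: (-x, -y)
(-2, -13) -> (2, 13)

(2, 13)


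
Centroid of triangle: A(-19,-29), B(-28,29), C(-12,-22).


Gx = (-19- 28- 12)/3 = -59/3 = -19.6667
Gy = (-29+29- 22)/3 = -22/3 = -7.3333

G = (-19.6667, -7.3333)


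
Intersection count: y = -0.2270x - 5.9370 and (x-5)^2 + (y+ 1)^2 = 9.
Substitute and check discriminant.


Substitute y = -0.2270x - 5.9370: (x-5)^2 + (-0.2270x- 5.9370+ 1)^2 = 9
Expand to Ax^2 + Bx + C = 0, where b-k = -4.937
A = 1+m^2 = 1.051529
B = 2(m(b-k) - h) = 2(-0.2270*(-4.937) - 5) = -7.758602
C = h^2 + (b-k)^2 - r^2 = 25 + 24.373969 - 9 = 40.373969
disc = B^2-4AC = 60.1959 - 169.8176 = -109.6217
disc < 0

0 intersection points


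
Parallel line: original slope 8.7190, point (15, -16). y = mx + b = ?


Parallel lines have equal slopes.
m2 = 8.7190
b2 = -16 - 8.7190*15 = -146.7850

y = 8.7190x - 146.7850


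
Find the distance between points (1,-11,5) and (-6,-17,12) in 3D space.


dx=-7, dy=-6, dz=7
d = sqrt(49+36+49) = sqrt(134) = 11.5758

11.5758


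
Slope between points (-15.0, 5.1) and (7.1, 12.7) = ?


dy = 12.7 - 5.1 = 7.6
dx = 7.1 + 15.0 = 22.1
m = 7.6/22.1 = 0.3439

m = 0.3439


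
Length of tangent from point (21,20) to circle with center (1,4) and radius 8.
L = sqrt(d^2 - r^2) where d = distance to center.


d = sqrt((21-1)^2 + (20-4)^2) = sqrt(400+256) = 25.6125
L = sqrt(656.0000 - 64) = sqrt(592.0000) = 24.3311

24.3311


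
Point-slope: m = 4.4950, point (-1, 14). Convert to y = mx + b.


y - 14 = 4.4950(x + 1)
y = 4.4950x + 14 - 4.4950*(-1)
y = 4.4950x + 18.4950

y = 4.4950x + 18.4950


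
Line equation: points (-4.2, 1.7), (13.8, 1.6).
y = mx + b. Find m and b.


m = (-0.1)/(18.0) = -0.0056
b = y1 - m*x1 = 1.7 - (-0.1*(-4.2))/(18.0) = 1.7 - 0.0233 = 1.6767

y = -0.0056x + 1.6767


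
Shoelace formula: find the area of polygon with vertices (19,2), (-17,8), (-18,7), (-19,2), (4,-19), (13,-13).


sum(xi*y_{i+1}) = 19*8 - 17*7 - 18*2 - 19*(-19) + 4*(-13) + 13*2 = 332
sum(yi*x_{i+1}) = 2*(-17) + 8*(-18) + 7*(-19) + 2*4 - 19*13 - 13*19 = -797
Area = |332 + 797|/2 = 1129/2 = 564.5000

564.5000 sq units


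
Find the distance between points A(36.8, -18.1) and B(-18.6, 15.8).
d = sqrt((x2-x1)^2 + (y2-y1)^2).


dx = -18.6 - 36.8 = -55.4
dy = 15.8 + 18.1 = 33.9
d = sqrt(3069.16 + 1149.21) = sqrt(4218.37) = 64.9490

64.9490


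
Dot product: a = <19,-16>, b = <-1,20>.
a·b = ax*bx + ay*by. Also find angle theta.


a·b = 19*(-1) - 16*20 = -19 - 320 = -339
|a| = sqrt(361+256) = 24.8395
|b| = sqrt(1+400) = 20.0250
cos(theta) = -339/(sqrt(617)*sqrt(401)) = -339/sqrt(247417) = -0.681530
theta = arccos(-339/sqrt(247417)) = 132.9633 degrees

a·b = -339, theta = 132.9633 deg


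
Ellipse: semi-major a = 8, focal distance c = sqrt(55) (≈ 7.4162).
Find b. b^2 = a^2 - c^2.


b^2 = 8^2 - (sqrt(55))^2 = 64 - 55 = 9
b = sqrt(9) = 3

b = 3


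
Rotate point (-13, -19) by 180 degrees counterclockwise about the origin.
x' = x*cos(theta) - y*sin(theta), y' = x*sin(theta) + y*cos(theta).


cos(180) = -1, sin(180) = 0
x' = -13*(-1) + 19*0 = 13
y' = -13*0 - 19*(-1) = 19

(13, 19)


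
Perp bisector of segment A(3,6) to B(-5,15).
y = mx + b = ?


Midpoint = (-1, 10.5)
Slope of AB = dy/dx = 9/(-8) = -1.1250
Perp slope = -dx/dy = 8/9 = 0.8889
b = My - (perp slope)*Mx = 10.5 + (-8*(-1))/9 = 10.5 + 0.8889 = 11.3889

y = 0.8889x + 11.3889


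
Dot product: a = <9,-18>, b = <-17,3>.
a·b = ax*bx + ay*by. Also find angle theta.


a·b = 9*(-17) - 18*3 = -153 - 54 = -207
|a| = sqrt(81+324) = 20.1246
|b| = sqrt(289+9) = 17.2627
cos(theta) = -207/(sqrt(405)*sqrt(298)) = -207/sqrt(120690) = -0.595847
theta = arccos(-207/sqrt(120690)) = 126.5730 degrees

a·b = -207, theta = 126.5730 deg


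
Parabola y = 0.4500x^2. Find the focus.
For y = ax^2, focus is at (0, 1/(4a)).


a = 0.4500
4a = 1.8000
focus = (0, 1/1.8000) = (0, 0.5556)

Focus = (0, 0.5556)


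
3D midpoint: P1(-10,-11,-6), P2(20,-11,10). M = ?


Mx = (-10+20)/2 = 5.0000
My = (-11- 11)/2 = -11.0000
Mz = (-6+10)/2 = 2.0000

M = (5.0000, -11.0000, 2.0000)


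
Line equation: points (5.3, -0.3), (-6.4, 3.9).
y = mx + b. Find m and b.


m = (4.2)/(-11.7) = -0.3590
b = y1 - m*x1 = -0.3 - (4.2*5.3)/(-11.7) = -0.3 + 1.9026 = 1.6026

y = -0.3590x + 1.6026


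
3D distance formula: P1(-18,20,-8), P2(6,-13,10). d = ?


dx=24, dy=-33, dz=18
d = sqrt(576+1089+324) = sqrt(1989) = 44.5982

44.5982


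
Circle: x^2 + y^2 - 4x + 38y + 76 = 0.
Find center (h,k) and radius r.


h = -D/2 = 4/2 = 2
k = -E/2 = -38/2 = -19
r^2 = h^2 + k^2 - F = 4 + 361 - 76 = 289
r = 17

Center (2, -19), radius = 17


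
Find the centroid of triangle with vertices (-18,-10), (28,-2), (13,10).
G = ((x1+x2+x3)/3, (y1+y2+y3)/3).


Gx = (-18+28+13)/3 = 23/3 = 7.6667
Gy = (-10- 2+10)/3 = -2/3 = -0.6667

G = (7.6667, -0.6667)


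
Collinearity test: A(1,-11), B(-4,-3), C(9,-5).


1*(-3+ 5) - 4*(-5+ 11) + 9*(-11+ 3)
= 2 - 24 - 72 = -94

No, not collinear (determinant = -94)


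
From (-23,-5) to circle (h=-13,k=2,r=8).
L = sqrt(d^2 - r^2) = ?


d = sqrt((-23+ 13)^2 + (-5-2)^2) = sqrt(100+49) = 12.2066
L = sqrt(149.0000 - 64) = sqrt(85.0000) = 9.2195

9.2195


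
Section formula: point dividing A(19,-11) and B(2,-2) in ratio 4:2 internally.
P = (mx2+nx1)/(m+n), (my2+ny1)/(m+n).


Px = (4*2 + 2*19)/6 = 46/6 = 7.6667
Py = (4*(-2) + 2*(-11))/6 = -30/6 = -5.0000

P = (7.6667, -5.0000)


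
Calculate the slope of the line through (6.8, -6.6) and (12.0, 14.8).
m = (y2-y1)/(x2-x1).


dy = 14.8 + 6.6 = 21.4
dx = 12.0 - 6.8 = 5.2
m = 21.4/5.2 = 4.1154

m = 4.1154


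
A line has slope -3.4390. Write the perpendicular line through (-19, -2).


Perpendicular slope = -1/m1 = -1/(-3.4390) = 0.2908
b2 = y0 - m2*x0 = -2 - 19/(-3.4390) = -2 + 5.5249 = 3.5249

y = 0.2908x + 3.5249


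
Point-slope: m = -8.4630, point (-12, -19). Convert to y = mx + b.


y + 19 = -8.4630(x + 12)
y = -8.4630x - 19 + 8.4630*(-12)
y = -8.4630x - 120.5560

y = -8.4630x - 120.5560


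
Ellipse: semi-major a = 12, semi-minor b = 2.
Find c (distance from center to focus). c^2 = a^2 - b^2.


c^2 = 12^2 - 2^2 = 144 - 4 = 140
c = sqrt(140) = 11.8322

c = 11.8322


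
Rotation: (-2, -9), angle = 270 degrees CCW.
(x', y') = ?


cos(270) = 0, sin(270) = -1
x' = -2*0 + 9*(-1) = -9
y' = -2*(-1) - 9*0 = 2

(-9, 2)


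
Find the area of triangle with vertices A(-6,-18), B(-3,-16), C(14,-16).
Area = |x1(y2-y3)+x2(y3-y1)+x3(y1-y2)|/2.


-6*(-16+ 16) = 0
-3*(-16+ 18) = -6
14*(-18+ 16) = -28
sum = -34
Area = |-34|/2 = 17.0000

17.0000 sq units


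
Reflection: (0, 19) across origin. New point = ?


Reflection rule for origin: (-x, -y)
(0, 19) -> (0, -19)

(0, -19)


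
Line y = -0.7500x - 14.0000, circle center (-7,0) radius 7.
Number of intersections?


Substitute y = -0.7500x - 14.0000: (x+ 7)^2 + (-0.7500x- 14.0000-0)^2 = 49
Expand to Ax^2 + Bx + C = 0, where b-k = -14
A = 1+m^2 = 1.5625
B = 2(m(b-k) - h) = 2(-0.7500*(-14) + 7) = 35
C = h^2 + (b-k)^2 - r^2 = 49 + 196 - 49 = 196
disc = B^2-4AC = 1225.0000 - 1225.0000 = 0
disc = 0

1 intersection point (tangent)


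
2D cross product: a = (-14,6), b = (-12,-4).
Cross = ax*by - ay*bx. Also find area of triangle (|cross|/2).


cross = -14*(-4) - 6*(-12) = 56 + 72 = 128
Triangle area = |128|/2 = 128/2 = 64.0000

cross = 128, triangle area = 64.0000


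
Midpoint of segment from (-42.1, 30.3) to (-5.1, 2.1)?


Mx = (-42.1 - 5.1)/2 = -47.2/2 = -23.6000
My = (30.3 + 2.1)/2 = 32.4/2 = 16.2000

(-23.6000, 16.2000)


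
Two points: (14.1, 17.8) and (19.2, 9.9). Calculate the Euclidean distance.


dx = 19.2 - 14.1 = 5.1
dy = 9.9 - 17.8 = -7.9
d = sqrt(26.01 + 62.41) = sqrt(88.42) = 9.4032

9.4032


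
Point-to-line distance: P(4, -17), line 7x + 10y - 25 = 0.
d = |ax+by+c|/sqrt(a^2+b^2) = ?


|7*4 + 10*(-17) - 25| = |-167| = 167
sqrt(49 + 100) = sqrt(149) = 12.2066
d = 167/sqrt(149) = 13.6812

13.6812


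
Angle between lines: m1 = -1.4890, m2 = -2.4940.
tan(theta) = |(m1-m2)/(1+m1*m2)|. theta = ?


m1-m2 = 1.005
1+m1*m2 = 4.713566
tan(theta) = |1.005/4.713566| = 0.213214
theta = arctan(|1.005/4.713566|) = 12.0361 degrees (acute angle)

12.0361 degrees


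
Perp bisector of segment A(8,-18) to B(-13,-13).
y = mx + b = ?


Midpoint = (-2.5, -15.5)
Slope of AB = dy/dx = 5/(-21) = -0.2381
Perp slope = -dx/dy = 21/5 = 4.2000
b = My - (perp slope)*Mx = -15.5 + (-21*(-2.5))/5 = -15.5 + 10.5000 = -5.0000

y = 4.2000x - 5.0000


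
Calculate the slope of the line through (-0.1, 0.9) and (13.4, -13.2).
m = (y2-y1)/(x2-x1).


dy = -13.2 - 0.9 = -14.1
dx = 13.4 + 0.1 = 13.5
m = -14.1/13.5 = -1.0444

m = -1.0444


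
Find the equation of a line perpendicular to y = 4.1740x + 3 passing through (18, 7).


Perpendicular slope = -1/m1 = -1/4.1740 = -0.2396
b2 = y0 - m2*x0 = 7 + 18/4.1740 = 7 + 4.3124 = 11.3124

y = -0.2396x + 11.3124


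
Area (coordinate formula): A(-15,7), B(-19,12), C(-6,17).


-15*(12-17) = 75
-19*(17-7) = -190
-6*(7-12) = 30
sum = -85
Area = |-85|/2 = 42.5000

42.5000 sq units


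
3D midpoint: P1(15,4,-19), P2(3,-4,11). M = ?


Mx = (15+3)/2 = 9.0000
My = (4- 4)/2 = 0
Mz = (-19+11)/2 = -4.0000

M = (9.0000, 0, -4.0000)


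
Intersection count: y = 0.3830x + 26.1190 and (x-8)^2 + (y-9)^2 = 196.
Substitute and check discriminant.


Substitute y = 0.3830x + 26.1190: (x-8)^2 + (0.3830x+26.1190-9)^2 = 196
Expand to Ax^2 + Bx + C = 0, where b-k = 17.119
A = 1+m^2 = 1.146689
B = 2(m(b-k) - h) = 2(0.3830*17.119 - 8) = -2.886846
C = h^2 + (b-k)^2 - r^2 = 64 + 293.060161 - 196 = 161.060161
disc = B^2-4AC = 8.3339 - 738.7437 = -730.4098
disc < 0

0 intersection points


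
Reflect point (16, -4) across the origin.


Reflection rule for origin: (-x, -y)
(16, -4) -> (-16, 4)

(-16, 4)


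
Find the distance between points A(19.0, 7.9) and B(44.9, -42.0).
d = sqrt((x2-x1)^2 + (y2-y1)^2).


dx = 44.9 - 19.0 = 25.9
dy = -42.0 - 7.9 = -49.9
d = sqrt(670.81 + 2490.01) = sqrt(3160.82) = 56.2212

56.2212


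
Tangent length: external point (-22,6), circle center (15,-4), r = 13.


d = sqrt((-22-15)^2 + (6+ 4)^2) = sqrt(1369+100) = 38.3275
L = sqrt(1469.0000 - 169) = sqrt(1300.0000) = 36.0555

36.0555


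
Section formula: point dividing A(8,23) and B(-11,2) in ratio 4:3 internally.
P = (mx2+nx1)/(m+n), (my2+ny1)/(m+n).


Px = (4*(-11) + 3*8)/7 = -20/7 = -2.8571
Py = (4*2 + 3*23)/7 = 77/7 = 11.0000

P = (-2.8571, 11.0000)


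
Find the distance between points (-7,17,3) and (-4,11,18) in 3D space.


dx=3, dy=-6, dz=15
d = sqrt(9+36+225) = sqrt(270) = 16.4317

16.4317


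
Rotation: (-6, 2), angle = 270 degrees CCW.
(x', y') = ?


cos(270) = 0, sin(270) = -1
x' = -6*0 - 2*(-1) = 2
y' = -6*(-1) + 2*0 = 6

(2, 6)


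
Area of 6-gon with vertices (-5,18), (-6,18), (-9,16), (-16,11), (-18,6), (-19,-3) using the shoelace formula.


sum(xi*y_{i+1}) = -5*18 - 6*16 - 9*11 - 16*6 - 18*(-3) - 19*18 = -669
sum(yi*x_{i+1}) = 18*(-6) + 18*(-9) + 16*(-16) + 11*(-18) + 6*(-19) - 3*(-5) = -823
Area = |-669 + 823|/2 = 154/2 = 77.0000

77.0000 sq units


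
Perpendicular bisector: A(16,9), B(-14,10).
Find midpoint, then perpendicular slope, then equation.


Midpoint = (1, 9.5)
Slope of AB = dy/dx = 1/(-30) = -0.0333
Perp slope = -dx/dy = 30/1 = 30.0000
b = My - (perp slope)*Mx = 9.5 + (-30*1)/1 = 9.5 - 30.0000 = -20.5000

y = 30.0000x - 20.5000


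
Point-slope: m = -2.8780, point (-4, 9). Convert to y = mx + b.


y - 9 = -2.8780(x + 4)
y = -2.8780x + 9 + 2.8780*(-4)
y = -2.8780x - 2.5120

y = -2.8780x - 2.5120


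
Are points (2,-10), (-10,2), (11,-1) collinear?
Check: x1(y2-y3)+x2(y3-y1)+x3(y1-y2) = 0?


2*(2+ 1) - 10*(-1+ 10) + 11*(-10-2)
= 6 - 90 - 132 = -216

No, not collinear (determinant = -216)


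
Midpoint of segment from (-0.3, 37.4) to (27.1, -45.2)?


Mx = (-0.3 + 27.1)/2 = 26.8/2 = 13.4000
My = (37.4 - 45.2)/2 = -7.8/2 = -3.9000

(13.4000, -3.9000)


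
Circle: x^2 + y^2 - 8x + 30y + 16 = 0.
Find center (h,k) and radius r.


h = -D/2 = 8/2 = 4
k = -E/2 = -30/2 = -15
r^2 = h^2 + k^2 - F = 16 + 225 - 16 = 225
r = 15

Center (4, -15), radius = 15


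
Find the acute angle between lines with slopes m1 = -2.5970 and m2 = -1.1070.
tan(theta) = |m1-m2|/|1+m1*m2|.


m1-m2 = -1.49
1+m1*m2 = 3.874879
tan(theta) = |-1.49/3.874879| = 0.384528
theta = arctan(|-1.49/3.874879|) = 21.0332 degrees (acute angle)

21.0332 degrees


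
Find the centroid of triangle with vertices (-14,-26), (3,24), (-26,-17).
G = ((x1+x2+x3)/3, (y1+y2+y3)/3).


Gx = (-14+3- 26)/3 = -37/3 = -12.3333
Gy = (-26+24- 17)/3 = -19/3 = -6.3333

G = (-12.3333, -6.3333)


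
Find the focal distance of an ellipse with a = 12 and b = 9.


c^2 = 12^2 - 9^2 = 144 - 81 = 63
c = sqrt(63) = 7.9373

c = 7.9373


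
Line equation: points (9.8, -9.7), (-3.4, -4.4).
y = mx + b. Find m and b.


m = (5.3)/(-13.2) = -0.4015
b = y1 - m*x1 = -9.7 - (5.3*9.8)/(-13.2) = -9.7 + 3.9348 = -5.7652

y = -0.4015x - 5.7652


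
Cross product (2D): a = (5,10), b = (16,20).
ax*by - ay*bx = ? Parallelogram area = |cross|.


cross = 5*20 - 10*16 = 100 - 160 = -60
Parallelogram area = |-60| = 60

cross = -60, parallelogram area = 60


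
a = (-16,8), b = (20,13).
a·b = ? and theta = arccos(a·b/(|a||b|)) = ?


a·b = -16*20 + 8*13 = -320 + 104 = -216
|a| = sqrt(256+64) = 17.8885
|b| = sqrt(400+169) = 23.8537
cos(theta) = -216/(sqrt(320)*sqrt(569)) = -216/sqrt(182080) = -0.506201
theta = arccos(-216/sqrt(182080)) = 120.4111 degrees

a·b = -216, theta = 120.4111 deg


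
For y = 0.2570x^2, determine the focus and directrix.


a = 0.2570
1/(4a) = 0.9728
Focus = (0, 0.9728)
Directrix: y = -0.9728

Focus = (0, 0.9728), Directrix: y = -0.9728
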